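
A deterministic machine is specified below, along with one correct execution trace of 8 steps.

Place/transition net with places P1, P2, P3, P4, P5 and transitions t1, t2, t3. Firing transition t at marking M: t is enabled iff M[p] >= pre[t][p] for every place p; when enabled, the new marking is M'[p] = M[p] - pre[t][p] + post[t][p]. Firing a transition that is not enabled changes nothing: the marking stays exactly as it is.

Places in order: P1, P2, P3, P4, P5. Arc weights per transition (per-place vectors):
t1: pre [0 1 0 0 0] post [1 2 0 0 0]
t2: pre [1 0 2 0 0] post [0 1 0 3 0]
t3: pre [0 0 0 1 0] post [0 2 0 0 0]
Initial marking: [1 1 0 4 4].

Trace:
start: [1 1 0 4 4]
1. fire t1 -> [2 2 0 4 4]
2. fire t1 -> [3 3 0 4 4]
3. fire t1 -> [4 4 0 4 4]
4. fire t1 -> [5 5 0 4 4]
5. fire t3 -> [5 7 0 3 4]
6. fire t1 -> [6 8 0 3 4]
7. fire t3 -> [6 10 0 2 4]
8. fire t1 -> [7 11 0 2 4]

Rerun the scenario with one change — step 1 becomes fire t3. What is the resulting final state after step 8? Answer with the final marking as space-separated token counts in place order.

6 12 0 1 4

(re-executing from step 1 with the substitution; state before step 1: [1 1 0 4 4])
1. fire t3 -> [1 3 0 3 4]
2. fire t1 -> [2 4 0 3 4]
3. fire t1 -> [3 5 0 3 4]
4. fire t1 -> [4 6 0 3 4]
5. fire t3 -> [4 8 0 2 4]
6. fire t1 -> [5 9 0 2 4]
7. fire t3 -> [5 11 0 1 4]
8. fire t1 -> [6 12 0 1 4]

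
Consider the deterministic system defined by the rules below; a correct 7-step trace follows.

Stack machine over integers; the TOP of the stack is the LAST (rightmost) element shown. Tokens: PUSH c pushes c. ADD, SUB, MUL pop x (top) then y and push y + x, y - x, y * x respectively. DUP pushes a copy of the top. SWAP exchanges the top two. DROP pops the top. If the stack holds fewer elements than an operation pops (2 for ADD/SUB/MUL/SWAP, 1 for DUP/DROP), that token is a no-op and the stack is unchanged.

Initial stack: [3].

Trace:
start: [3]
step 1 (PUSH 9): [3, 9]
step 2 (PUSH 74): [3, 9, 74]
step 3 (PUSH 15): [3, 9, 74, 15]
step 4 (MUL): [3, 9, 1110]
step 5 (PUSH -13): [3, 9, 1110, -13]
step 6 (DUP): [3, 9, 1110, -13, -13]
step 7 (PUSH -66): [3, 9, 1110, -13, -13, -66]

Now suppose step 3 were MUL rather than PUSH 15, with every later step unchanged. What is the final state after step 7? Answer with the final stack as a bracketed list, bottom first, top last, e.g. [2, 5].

(re-executing from step 3 with the substitution; state before step 3: [3, 9, 74])
step 3 (MUL): [3, 666]
step 4 (MUL): [1998]
step 5 (PUSH -13): [1998, -13]
step 6 (DUP): [1998, -13, -13]
step 7 (PUSH -66): [1998, -13, -13, -66]

[1998, -13, -13, -66]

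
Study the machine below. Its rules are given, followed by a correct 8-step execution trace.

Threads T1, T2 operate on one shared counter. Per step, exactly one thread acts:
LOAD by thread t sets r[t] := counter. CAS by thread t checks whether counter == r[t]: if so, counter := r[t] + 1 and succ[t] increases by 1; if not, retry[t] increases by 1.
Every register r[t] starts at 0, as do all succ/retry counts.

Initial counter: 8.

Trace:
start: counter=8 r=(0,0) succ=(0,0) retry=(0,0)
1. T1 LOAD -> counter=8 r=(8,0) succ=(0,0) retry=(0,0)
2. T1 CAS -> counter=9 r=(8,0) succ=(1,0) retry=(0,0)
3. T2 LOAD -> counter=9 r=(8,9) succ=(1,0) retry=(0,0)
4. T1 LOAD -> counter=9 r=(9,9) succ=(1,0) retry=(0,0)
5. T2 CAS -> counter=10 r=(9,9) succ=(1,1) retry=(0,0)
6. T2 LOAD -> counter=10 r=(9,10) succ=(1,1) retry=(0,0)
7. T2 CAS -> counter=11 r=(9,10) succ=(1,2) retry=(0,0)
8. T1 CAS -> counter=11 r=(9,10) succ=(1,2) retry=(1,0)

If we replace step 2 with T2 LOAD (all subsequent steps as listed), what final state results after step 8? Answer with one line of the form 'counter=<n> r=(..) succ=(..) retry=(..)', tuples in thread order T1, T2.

counter=10 r=(8,9) succ=(0,2) retry=(1,0)

(re-executing from step 2 with the substitution; state before step 2: counter=8 r=(8,0) succ=(0,0) retry=(0,0))
2. T2 LOAD -> counter=8 r=(8,8) succ=(0,0) retry=(0,0)
3. T2 LOAD -> counter=8 r=(8,8) succ=(0,0) retry=(0,0)
4. T1 LOAD -> counter=8 r=(8,8) succ=(0,0) retry=(0,0)
5. T2 CAS -> counter=9 r=(8,8) succ=(0,1) retry=(0,0)
6. T2 LOAD -> counter=9 r=(8,9) succ=(0,1) retry=(0,0)
7. T2 CAS -> counter=10 r=(8,9) succ=(0,2) retry=(0,0)
8. T1 CAS -> counter=10 r=(8,9) succ=(0,2) retry=(1,0)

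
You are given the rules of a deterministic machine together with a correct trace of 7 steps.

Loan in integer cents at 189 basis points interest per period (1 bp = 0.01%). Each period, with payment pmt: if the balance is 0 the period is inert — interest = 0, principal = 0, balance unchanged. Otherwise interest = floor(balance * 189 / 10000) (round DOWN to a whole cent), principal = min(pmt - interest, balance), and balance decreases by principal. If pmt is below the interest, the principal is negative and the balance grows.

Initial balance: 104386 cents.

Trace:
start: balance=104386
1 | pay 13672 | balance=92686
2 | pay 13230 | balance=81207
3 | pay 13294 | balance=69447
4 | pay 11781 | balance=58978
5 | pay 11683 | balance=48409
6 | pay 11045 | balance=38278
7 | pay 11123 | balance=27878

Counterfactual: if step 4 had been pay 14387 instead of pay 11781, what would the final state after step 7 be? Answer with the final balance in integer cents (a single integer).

25122

(re-executing from step 4 with the substitution; state before step 4: balance=69447)
4 | pay 14387 | balance=56372
5 | pay 11683 | balance=45754
6 | pay 11045 | balance=35573
7 | pay 11123 | balance=25122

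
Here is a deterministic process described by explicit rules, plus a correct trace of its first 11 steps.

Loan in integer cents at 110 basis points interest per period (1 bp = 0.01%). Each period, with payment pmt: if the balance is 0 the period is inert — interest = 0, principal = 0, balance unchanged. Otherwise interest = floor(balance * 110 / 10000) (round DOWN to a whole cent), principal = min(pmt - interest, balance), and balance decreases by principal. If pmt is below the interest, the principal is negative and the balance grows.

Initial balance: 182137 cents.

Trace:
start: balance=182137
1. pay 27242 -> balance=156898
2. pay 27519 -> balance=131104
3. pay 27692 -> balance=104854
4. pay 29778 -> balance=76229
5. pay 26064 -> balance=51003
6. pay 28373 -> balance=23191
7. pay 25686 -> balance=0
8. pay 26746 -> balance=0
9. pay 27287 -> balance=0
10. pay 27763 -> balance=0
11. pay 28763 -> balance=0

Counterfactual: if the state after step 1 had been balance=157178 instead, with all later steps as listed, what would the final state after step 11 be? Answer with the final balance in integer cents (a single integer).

0

state after step 1 := balance=157178
2. pay 27519 -> balance=131387
3. pay 27692 -> balance=105140
4. pay 29778 -> balance=76518
5. pay 26064 -> balance=51295
6. pay 28373 -> balance=23486
7. pay 25686 -> balance=0
8. pay 26746 -> balance=0
9. pay 27287 -> balance=0
10. pay 27763 -> balance=0
11. pay 28763 -> balance=0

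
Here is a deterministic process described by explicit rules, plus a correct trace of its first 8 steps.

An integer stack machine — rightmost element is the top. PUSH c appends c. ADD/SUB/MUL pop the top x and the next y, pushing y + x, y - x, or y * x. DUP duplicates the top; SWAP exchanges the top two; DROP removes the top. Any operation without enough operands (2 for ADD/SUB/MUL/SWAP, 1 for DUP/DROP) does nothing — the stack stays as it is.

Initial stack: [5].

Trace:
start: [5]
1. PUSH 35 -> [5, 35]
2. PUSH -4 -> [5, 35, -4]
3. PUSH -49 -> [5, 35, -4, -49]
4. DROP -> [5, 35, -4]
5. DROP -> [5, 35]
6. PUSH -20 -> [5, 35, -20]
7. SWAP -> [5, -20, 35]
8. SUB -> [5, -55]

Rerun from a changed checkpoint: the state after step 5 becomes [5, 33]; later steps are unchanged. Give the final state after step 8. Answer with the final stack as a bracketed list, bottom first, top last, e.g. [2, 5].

[5, -53]

state after step 5 := [5, 33]
6. PUSH -20 -> [5, 33, -20]
7. SWAP -> [5, -20, 33]
8. SUB -> [5, -53]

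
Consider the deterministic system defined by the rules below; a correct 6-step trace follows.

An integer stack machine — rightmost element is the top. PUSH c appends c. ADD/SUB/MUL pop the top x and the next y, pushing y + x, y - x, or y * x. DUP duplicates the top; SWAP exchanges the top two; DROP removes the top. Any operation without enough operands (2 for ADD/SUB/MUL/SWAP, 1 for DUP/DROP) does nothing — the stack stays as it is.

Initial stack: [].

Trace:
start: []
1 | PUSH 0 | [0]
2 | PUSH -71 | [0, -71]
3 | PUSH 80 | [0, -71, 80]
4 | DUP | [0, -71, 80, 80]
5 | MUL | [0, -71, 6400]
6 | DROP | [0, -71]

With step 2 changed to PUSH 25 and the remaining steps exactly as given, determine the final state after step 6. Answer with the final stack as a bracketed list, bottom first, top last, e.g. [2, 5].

[0, 25]

(re-executing from step 2 with the substitution; state before step 2: [0])
2 | PUSH 25 | [0, 25]
3 | PUSH 80 | [0, 25, 80]
4 | DUP | [0, 25, 80, 80]
5 | MUL | [0, 25, 6400]
6 | DROP | [0, 25]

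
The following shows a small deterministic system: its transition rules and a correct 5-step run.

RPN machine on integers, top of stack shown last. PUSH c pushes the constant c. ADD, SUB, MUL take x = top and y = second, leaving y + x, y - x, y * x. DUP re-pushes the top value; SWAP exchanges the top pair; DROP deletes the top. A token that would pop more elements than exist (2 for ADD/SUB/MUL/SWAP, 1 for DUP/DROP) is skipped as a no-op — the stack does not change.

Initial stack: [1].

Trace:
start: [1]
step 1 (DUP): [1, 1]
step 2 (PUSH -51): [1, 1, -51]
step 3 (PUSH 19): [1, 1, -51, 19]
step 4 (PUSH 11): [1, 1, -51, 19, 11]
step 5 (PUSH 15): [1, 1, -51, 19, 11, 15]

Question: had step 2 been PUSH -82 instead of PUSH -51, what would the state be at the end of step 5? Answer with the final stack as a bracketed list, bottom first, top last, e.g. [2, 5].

[1, 1, -82, 19, 11, 15]

(re-executing from step 2 with the substitution; state before step 2: [1, 1])
step 2 (PUSH -82): [1, 1, -82]
step 3 (PUSH 19): [1, 1, -82, 19]
step 4 (PUSH 11): [1, 1, -82, 19, 11]
step 5 (PUSH 15): [1, 1, -82, 19, 11, 15]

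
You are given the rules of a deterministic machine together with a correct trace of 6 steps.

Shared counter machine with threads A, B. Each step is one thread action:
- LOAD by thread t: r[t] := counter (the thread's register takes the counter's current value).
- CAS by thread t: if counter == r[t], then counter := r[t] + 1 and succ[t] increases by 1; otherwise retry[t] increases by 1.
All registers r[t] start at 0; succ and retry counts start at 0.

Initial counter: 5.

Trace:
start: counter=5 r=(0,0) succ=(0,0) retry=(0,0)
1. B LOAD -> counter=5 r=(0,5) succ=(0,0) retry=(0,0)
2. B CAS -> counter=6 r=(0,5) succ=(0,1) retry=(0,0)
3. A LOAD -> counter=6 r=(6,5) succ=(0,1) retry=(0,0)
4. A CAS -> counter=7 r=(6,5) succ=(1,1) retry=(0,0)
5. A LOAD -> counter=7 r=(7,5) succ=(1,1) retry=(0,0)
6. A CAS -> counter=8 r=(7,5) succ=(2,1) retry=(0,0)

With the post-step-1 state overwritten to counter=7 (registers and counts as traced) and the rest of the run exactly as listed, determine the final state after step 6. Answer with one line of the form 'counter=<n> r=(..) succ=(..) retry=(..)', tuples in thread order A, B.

state after step 1 := counter=7 r=(0,5) succ=(0,0) retry=(0,0)
2. B CAS -> counter=7 r=(0,5) succ=(0,0) retry=(0,1)
3. A LOAD -> counter=7 r=(7,5) succ=(0,0) retry=(0,1)
4. A CAS -> counter=8 r=(7,5) succ=(1,0) retry=(0,1)
5. A LOAD -> counter=8 r=(8,5) succ=(1,0) retry=(0,1)
6. A CAS -> counter=9 r=(8,5) succ=(2,0) retry=(0,1)

counter=9 r=(8,5) succ=(2,0) retry=(0,1)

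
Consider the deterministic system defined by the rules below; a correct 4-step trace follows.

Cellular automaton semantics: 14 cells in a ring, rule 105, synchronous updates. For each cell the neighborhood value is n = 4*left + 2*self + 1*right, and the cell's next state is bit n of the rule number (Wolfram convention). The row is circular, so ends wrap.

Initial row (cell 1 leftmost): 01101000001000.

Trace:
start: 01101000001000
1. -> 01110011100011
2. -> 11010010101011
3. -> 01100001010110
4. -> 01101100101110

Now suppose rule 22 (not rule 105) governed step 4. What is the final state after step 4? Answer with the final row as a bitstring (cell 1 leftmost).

(re-executing step 4 under rule 22; state before step 4: 01100001010110)
4. -> 10010011010001

10010011010001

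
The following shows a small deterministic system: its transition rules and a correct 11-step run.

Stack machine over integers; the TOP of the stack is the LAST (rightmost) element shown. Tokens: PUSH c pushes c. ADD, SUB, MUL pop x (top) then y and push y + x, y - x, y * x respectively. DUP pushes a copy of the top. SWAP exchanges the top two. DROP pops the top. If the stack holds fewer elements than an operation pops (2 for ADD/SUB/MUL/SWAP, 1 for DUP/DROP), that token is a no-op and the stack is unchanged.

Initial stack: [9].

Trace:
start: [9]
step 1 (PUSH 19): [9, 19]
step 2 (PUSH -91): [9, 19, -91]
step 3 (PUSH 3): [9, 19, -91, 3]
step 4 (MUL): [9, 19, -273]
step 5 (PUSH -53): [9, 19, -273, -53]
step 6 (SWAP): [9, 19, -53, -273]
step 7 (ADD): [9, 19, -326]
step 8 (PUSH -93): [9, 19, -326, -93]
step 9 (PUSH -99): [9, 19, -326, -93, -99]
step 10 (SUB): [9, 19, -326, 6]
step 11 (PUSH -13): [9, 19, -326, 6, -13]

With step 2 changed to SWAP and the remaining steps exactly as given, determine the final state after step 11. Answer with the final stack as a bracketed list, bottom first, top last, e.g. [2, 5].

(re-executing from step 2 with the substitution; state before step 2: [9, 19])
step 2 (SWAP): [19, 9]
step 3 (PUSH 3): [19, 9, 3]
step 4 (MUL): [19, 27]
step 5 (PUSH -53): [19, 27, -53]
step 6 (SWAP): [19, -53, 27]
step 7 (ADD): [19, -26]
step 8 (PUSH -93): [19, -26, -93]
step 9 (PUSH -99): [19, -26, -93, -99]
step 10 (SUB): [19, -26, 6]
step 11 (PUSH -13): [19, -26, 6, -13]

[19, -26, 6, -13]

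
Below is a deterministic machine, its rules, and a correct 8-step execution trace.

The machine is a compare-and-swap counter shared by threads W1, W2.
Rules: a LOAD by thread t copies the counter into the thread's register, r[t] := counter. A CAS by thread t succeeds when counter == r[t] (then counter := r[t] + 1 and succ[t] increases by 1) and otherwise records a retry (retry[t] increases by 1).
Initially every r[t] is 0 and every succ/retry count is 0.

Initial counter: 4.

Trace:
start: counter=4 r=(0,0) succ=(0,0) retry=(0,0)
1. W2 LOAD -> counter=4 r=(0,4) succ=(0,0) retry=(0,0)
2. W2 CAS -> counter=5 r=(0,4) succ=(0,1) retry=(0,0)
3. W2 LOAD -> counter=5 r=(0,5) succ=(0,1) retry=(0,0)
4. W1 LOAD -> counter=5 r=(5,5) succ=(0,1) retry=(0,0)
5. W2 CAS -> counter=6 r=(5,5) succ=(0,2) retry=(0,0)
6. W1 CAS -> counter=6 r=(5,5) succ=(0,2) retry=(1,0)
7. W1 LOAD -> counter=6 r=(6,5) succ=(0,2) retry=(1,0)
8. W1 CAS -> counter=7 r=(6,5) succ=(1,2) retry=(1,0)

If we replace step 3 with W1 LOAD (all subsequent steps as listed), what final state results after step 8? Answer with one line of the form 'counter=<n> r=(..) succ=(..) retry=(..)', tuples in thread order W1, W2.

counter=7 r=(6,4) succ=(2,1) retry=(0,1)

(re-executing from step 3 with the substitution; state before step 3: counter=5 r=(0,4) succ=(0,1) retry=(0,0))
3. W1 LOAD -> counter=5 r=(5,4) succ=(0,1) retry=(0,0)
4. W1 LOAD -> counter=5 r=(5,4) succ=(0,1) retry=(0,0)
5. W2 CAS -> counter=5 r=(5,4) succ=(0,1) retry=(0,1)
6. W1 CAS -> counter=6 r=(5,4) succ=(1,1) retry=(0,1)
7. W1 LOAD -> counter=6 r=(6,4) succ=(1,1) retry=(0,1)
8. W1 CAS -> counter=7 r=(6,4) succ=(2,1) retry=(0,1)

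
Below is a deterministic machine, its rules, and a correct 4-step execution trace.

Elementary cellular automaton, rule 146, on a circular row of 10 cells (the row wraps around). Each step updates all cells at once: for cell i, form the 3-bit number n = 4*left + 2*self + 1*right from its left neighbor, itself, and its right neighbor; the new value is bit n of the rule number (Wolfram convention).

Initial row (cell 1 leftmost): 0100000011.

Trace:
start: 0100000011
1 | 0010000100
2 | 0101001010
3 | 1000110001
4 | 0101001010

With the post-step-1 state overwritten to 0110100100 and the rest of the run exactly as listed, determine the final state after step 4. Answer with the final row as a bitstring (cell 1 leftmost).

1011010000

state after step 1 := 0110100100
2 | 1000011010
3 | 0100100000
4 | 1011010000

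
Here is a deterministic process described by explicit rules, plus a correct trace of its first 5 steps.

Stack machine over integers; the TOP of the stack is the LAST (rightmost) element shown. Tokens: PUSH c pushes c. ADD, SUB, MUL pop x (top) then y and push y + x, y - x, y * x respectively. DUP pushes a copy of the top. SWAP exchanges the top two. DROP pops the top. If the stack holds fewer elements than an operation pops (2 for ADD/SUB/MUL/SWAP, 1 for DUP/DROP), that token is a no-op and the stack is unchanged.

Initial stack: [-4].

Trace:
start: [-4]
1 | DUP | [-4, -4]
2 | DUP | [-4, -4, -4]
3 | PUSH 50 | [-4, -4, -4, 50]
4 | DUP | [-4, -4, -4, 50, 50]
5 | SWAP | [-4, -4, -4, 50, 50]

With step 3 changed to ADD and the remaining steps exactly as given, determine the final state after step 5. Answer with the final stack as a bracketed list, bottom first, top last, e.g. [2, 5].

[-4, -8, -8]

(re-executing from step 3 with the substitution; state before step 3: [-4, -4, -4])
3 | ADD | [-4, -8]
4 | DUP | [-4, -8, -8]
5 | SWAP | [-4, -8, -8]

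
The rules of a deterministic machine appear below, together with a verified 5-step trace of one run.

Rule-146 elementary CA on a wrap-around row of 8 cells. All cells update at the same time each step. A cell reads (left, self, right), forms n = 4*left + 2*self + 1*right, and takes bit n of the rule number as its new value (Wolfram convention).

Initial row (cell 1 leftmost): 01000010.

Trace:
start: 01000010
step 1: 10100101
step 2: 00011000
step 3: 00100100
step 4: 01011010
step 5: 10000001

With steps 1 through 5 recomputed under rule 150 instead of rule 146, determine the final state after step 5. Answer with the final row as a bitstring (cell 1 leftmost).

11100111

(re-executing steps 1..5 under rule 150; state before step 1: 01000010)
step 1: 11100111
step 2: 11011011
step 3: 10000001
step 4: 01000010
step 5: 11100111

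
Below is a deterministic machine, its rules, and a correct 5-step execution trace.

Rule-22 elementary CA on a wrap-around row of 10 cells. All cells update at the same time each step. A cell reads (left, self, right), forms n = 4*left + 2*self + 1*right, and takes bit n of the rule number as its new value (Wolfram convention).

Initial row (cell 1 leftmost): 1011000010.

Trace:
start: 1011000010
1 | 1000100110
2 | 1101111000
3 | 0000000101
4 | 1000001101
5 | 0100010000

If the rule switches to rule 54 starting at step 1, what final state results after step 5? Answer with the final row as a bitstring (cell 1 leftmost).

0001010001

(re-executing steps 1..5 under rule 54; state before step 1: 1011000010)
1 | 1100100111
2 | 0011111000
3 | 0100000100
4 | 1110001110
5 | 0001010001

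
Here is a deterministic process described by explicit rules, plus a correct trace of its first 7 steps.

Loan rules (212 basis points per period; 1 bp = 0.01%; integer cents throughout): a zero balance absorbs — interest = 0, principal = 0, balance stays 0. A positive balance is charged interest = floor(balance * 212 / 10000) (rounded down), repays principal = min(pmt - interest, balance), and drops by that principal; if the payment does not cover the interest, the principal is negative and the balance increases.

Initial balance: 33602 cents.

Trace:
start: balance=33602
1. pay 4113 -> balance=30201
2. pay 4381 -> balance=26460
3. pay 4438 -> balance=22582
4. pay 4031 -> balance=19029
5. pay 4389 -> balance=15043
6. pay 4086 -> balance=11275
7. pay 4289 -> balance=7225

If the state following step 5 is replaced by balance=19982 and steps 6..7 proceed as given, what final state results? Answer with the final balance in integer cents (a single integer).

12375

state after step 5 := balance=19982
6. pay 4086 -> balance=16319
7. pay 4289 -> balance=12375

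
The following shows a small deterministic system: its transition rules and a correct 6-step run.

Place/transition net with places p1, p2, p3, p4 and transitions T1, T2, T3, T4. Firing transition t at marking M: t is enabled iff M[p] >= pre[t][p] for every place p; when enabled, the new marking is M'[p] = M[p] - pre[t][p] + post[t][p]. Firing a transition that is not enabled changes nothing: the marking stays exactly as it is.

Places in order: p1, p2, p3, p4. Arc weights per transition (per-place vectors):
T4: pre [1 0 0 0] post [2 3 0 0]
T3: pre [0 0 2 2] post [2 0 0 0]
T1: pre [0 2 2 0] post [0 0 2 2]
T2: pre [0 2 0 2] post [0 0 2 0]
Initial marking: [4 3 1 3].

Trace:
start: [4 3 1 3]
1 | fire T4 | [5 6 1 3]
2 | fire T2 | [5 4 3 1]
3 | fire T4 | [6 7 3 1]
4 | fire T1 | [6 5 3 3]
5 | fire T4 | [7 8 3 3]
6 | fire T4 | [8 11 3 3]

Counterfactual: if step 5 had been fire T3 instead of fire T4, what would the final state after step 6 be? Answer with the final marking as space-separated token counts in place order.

(re-executing from step 5 with the substitution; state before step 5: [6 5 3 3])
5 | fire T3 | [8 5 1 1]
6 | fire T4 | [9 8 1 1]

9 8 1 1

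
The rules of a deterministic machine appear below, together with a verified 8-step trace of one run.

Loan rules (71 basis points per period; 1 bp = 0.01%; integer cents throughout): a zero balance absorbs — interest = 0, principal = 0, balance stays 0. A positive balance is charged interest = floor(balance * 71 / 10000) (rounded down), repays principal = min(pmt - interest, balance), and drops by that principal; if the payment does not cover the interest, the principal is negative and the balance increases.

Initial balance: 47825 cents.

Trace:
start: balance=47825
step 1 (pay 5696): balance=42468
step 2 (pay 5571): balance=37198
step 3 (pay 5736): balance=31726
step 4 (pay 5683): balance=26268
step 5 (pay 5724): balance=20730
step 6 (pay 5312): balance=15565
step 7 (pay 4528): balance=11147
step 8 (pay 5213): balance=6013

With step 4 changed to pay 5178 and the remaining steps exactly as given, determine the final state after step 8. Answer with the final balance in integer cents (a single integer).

6532

(re-executing from step 4 with the substitution; state before step 4: balance=31726)
step 4 (pay 5178): balance=26773
step 5 (pay 5724): balance=21239
step 6 (pay 5312): balance=16077
step 7 (pay 4528): balance=11663
step 8 (pay 5213): balance=6532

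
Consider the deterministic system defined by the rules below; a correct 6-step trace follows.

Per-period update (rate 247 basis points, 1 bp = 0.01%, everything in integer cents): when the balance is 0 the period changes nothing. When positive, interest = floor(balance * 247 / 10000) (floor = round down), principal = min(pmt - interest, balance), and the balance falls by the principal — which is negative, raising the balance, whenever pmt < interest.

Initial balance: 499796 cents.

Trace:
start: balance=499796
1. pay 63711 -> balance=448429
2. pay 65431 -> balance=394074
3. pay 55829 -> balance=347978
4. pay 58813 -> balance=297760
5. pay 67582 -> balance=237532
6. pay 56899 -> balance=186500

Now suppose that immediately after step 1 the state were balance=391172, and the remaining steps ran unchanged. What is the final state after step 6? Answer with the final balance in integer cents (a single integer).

121813

state after step 1 := balance=391172
2. pay 65431 -> balance=335402
3. pay 55829 -> balance=287857
4. pay 58813 -> balance=236154
5. pay 67582 -> balance=174405
6. pay 56899 -> balance=121813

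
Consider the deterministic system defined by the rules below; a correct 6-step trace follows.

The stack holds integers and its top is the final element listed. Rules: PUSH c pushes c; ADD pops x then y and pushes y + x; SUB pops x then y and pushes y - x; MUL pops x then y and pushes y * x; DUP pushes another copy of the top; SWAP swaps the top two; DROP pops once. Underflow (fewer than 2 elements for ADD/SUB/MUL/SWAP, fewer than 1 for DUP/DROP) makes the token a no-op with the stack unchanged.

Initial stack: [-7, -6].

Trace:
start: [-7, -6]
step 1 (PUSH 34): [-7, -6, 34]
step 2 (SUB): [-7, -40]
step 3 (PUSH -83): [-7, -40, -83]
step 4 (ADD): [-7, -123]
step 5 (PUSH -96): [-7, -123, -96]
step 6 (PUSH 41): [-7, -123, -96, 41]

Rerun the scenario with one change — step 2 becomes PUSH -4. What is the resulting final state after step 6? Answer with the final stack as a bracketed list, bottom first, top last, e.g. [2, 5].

[-7, -6, 34, -87, -96, 41]

(re-executing from step 2 with the substitution; state before step 2: [-7, -6, 34])
step 2 (PUSH -4): [-7, -6, 34, -4]
step 3 (PUSH -83): [-7, -6, 34, -4, -83]
step 4 (ADD): [-7, -6, 34, -87]
step 5 (PUSH -96): [-7, -6, 34, -87, -96]
step 6 (PUSH 41): [-7, -6, 34, -87, -96, 41]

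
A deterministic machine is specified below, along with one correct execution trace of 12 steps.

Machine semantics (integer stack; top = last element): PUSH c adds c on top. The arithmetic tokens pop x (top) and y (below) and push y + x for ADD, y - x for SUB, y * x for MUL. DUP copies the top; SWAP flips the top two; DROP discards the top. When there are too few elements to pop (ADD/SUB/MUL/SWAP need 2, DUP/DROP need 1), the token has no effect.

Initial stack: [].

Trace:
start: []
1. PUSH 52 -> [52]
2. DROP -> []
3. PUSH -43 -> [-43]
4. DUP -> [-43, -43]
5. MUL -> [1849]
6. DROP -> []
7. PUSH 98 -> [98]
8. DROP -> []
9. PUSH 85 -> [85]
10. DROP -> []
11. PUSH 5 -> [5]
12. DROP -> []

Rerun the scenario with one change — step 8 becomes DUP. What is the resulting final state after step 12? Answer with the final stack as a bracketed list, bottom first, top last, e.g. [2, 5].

(re-executing from step 8 with the substitution; state before step 8: [98])
8. DUP -> [98, 98]
9. PUSH 85 -> [98, 98, 85]
10. DROP -> [98, 98]
11. PUSH 5 -> [98, 98, 5]
12. DROP -> [98, 98]

[98, 98]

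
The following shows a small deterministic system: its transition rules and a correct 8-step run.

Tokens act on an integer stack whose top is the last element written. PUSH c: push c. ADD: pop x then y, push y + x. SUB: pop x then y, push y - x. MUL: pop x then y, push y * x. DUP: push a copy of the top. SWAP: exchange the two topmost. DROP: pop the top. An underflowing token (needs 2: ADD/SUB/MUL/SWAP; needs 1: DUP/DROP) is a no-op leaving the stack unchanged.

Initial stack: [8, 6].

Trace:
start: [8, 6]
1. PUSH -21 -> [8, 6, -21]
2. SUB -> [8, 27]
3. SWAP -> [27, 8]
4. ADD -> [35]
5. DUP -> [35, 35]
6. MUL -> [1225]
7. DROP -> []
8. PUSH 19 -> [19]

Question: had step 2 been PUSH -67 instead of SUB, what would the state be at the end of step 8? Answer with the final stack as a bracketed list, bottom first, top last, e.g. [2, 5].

(re-executing from step 2 with the substitution; state before step 2: [8, 6, -21])
2. PUSH -67 -> [8, 6, -21, -67]
3. SWAP -> [8, 6, -67, -21]
4. ADD -> [8, 6, -88]
5. DUP -> [8, 6, -88, -88]
6. MUL -> [8, 6, 7744]
7. DROP -> [8, 6]
8. PUSH 19 -> [8, 6, 19]

[8, 6, 19]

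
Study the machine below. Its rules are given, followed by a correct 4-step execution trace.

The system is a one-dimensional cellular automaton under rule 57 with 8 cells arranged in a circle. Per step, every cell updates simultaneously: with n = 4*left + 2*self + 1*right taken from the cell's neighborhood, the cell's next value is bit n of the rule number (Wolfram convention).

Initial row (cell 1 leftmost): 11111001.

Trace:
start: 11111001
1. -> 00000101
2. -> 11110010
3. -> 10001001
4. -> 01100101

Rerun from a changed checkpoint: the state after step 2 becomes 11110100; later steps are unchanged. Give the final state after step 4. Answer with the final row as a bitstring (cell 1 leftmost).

state after step 2 := 11110100
3. -> 10001010
4. -> 01100101

01100101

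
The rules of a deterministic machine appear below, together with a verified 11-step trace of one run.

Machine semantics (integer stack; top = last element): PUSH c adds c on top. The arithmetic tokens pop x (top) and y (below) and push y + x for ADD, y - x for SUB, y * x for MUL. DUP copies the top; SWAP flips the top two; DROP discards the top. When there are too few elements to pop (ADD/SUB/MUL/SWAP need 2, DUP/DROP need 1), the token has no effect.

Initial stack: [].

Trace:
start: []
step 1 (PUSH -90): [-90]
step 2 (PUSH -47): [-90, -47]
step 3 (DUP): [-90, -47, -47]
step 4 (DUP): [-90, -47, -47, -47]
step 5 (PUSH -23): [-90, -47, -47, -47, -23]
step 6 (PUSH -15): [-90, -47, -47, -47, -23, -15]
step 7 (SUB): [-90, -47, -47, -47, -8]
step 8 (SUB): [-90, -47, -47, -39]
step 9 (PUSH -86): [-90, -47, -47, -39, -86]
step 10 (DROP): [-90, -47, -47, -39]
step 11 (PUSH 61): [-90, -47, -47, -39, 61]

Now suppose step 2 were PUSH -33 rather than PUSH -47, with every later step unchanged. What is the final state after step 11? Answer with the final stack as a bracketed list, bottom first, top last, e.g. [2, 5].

(re-executing from step 2 with the substitution; state before step 2: [-90])
step 2 (PUSH -33): [-90, -33]
step 3 (DUP): [-90, -33, -33]
step 4 (DUP): [-90, -33, -33, -33]
step 5 (PUSH -23): [-90, -33, -33, -33, -23]
step 6 (PUSH -15): [-90, -33, -33, -33, -23, -15]
step 7 (SUB): [-90, -33, -33, -33, -8]
step 8 (SUB): [-90, -33, -33, -25]
step 9 (PUSH -86): [-90, -33, -33, -25, -86]
step 10 (DROP): [-90, -33, -33, -25]
step 11 (PUSH 61): [-90, -33, -33, -25, 61]

[-90, -33, -33, -25, 61]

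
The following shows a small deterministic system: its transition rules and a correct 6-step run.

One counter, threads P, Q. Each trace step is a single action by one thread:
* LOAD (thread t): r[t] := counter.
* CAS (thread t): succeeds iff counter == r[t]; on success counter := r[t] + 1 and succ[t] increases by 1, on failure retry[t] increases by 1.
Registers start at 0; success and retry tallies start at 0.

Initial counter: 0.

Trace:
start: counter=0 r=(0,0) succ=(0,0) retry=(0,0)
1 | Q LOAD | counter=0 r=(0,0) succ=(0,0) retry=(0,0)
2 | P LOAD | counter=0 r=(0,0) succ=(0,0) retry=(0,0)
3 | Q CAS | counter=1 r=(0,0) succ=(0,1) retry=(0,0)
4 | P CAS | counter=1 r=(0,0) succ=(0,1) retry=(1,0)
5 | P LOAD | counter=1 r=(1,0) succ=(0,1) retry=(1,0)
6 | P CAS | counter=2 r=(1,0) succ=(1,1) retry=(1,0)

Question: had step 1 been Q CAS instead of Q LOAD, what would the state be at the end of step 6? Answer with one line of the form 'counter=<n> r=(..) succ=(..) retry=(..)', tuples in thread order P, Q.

(re-executing from step 1 with the substitution; state before step 1: counter=0 r=(0,0) succ=(0,0) retry=(0,0))
1 | Q CAS | counter=1 r=(0,0) succ=(0,1) retry=(0,0)
2 | P LOAD | counter=1 r=(1,0) succ=(0,1) retry=(0,0)
3 | Q CAS | counter=1 r=(1,0) succ=(0,1) retry=(0,1)
4 | P CAS | counter=2 r=(1,0) succ=(1,1) retry=(0,1)
5 | P LOAD | counter=2 r=(2,0) succ=(1,1) retry=(0,1)
6 | P CAS | counter=3 r=(2,0) succ=(2,1) retry=(0,1)

counter=3 r=(2,0) succ=(2,1) retry=(0,1)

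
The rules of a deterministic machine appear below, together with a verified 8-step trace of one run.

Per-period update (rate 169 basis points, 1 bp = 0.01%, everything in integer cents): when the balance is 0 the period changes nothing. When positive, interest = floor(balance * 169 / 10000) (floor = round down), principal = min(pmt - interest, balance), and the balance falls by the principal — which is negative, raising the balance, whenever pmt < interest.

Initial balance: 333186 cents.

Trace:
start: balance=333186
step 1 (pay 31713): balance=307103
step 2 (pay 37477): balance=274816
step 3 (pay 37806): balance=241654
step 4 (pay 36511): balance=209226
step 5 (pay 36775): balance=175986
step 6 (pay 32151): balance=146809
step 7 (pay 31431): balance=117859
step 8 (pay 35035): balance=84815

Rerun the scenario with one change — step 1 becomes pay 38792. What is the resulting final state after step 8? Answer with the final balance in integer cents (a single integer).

(re-executing from step 1 with the substitution; state before step 1: balance=333186)
step 1 (pay 38792): balance=300024
step 2 (pay 37477): balance=267617
step 3 (pay 37806): balance=234333
step 4 (pay 36511): balance=201782
step 5 (pay 36775): balance=168417
step 6 (pay 32151): balance=139112
step 7 (pay 31431): balance=110031
step 8 (pay 35035): balance=76855

76855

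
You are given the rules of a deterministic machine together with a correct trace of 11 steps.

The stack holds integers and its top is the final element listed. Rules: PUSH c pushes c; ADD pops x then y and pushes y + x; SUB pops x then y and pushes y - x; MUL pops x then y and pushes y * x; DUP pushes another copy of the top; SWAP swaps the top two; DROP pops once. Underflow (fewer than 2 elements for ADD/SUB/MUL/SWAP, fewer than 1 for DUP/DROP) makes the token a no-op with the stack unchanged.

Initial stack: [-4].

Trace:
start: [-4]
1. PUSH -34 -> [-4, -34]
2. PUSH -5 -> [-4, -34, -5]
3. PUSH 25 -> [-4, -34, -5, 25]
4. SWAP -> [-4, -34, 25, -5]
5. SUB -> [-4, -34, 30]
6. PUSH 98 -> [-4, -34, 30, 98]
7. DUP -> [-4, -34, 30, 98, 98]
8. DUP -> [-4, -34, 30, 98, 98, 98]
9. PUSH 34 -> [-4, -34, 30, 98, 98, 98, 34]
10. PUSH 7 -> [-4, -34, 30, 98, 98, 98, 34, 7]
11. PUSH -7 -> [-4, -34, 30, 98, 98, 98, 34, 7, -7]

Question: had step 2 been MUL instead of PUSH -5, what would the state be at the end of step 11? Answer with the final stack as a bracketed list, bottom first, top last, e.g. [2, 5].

(re-executing from step 2 with the substitution; state before step 2: [-4, -34])
2. MUL -> [136]
3. PUSH 25 -> [136, 25]
4. SWAP -> [25, 136]
5. SUB -> [-111]
6. PUSH 98 -> [-111, 98]
7. DUP -> [-111, 98, 98]
8. DUP -> [-111, 98, 98, 98]
9. PUSH 34 -> [-111, 98, 98, 98, 34]
10. PUSH 7 -> [-111, 98, 98, 98, 34, 7]
11. PUSH -7 -> [-111, 98, 98, 98, 34, 7, -7]

[-111, 98, 98, 98, 34, 7, -7]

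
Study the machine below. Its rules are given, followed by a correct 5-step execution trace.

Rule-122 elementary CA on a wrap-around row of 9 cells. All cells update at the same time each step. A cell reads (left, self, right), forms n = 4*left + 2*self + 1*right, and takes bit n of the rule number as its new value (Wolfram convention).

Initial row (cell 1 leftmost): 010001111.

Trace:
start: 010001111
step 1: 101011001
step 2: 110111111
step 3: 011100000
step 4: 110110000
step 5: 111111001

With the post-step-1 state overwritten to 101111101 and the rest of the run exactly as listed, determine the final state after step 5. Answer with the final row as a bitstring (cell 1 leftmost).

state after step 1 := 101111101
step 2: 111000111
step 3: 001101100
step 4: 011111110
step 5: 110000011

110000011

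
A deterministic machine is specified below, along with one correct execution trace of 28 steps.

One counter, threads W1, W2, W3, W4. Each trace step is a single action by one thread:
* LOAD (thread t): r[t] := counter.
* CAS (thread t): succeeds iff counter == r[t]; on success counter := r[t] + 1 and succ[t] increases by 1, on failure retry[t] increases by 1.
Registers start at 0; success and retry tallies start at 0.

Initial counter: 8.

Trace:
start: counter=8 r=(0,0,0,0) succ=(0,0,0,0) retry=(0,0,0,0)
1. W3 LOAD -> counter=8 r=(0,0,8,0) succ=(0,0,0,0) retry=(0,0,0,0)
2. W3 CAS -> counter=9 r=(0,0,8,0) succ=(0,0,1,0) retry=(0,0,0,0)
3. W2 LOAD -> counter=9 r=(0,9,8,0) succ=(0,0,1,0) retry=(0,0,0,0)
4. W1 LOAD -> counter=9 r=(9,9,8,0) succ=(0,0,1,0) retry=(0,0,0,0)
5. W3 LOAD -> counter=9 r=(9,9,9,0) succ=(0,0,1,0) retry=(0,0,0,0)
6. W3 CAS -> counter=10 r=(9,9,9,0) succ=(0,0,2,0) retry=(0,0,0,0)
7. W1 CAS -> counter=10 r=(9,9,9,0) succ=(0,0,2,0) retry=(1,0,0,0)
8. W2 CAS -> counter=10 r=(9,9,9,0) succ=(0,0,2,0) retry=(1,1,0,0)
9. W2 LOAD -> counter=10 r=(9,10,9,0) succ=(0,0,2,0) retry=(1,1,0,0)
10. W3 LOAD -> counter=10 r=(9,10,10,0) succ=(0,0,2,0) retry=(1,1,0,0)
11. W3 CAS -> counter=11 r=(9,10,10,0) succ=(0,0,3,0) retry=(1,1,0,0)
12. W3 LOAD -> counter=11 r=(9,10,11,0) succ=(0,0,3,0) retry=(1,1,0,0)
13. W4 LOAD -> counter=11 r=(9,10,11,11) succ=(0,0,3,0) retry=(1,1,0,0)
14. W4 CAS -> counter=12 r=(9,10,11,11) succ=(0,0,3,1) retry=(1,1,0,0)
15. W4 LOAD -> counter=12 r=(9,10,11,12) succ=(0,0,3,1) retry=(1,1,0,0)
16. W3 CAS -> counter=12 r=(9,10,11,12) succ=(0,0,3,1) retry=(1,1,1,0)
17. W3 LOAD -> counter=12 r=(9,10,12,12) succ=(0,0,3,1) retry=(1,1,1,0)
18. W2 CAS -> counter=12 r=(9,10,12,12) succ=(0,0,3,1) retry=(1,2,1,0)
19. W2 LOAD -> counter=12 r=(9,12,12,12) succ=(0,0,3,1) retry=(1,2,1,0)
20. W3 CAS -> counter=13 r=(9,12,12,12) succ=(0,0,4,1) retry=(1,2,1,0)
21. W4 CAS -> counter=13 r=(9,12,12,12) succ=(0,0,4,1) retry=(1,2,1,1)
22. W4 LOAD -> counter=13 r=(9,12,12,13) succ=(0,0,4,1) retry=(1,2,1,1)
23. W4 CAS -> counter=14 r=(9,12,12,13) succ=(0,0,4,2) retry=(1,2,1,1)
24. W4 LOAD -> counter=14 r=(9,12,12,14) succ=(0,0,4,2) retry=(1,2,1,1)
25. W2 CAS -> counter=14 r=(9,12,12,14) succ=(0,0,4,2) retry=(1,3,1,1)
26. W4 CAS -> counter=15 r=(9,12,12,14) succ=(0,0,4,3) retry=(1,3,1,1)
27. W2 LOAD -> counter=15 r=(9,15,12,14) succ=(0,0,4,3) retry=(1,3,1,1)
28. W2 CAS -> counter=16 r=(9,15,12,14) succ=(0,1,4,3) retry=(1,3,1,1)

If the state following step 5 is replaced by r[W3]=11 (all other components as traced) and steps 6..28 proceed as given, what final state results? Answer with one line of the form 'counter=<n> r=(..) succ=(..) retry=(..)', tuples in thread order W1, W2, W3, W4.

counter=16 r=(9,15,12,14) succ=(1,1,3,3) retry=(0,3,2,1)

state after step 5 := counter=9 r=(9,9,11,0) succ=(0,0,1,0) retry=(0,0,0,0)
6. W3 CAS -> counter=9 r=(9,9,11,0) succ=(0,0,1,0) retry=(0,0,1,0)
7. W1 CAS -> counter=10 r=(9,9,11,0) succ=(1,0,1,0) retry=(0,0,1,0)
8. W2 CAS -> counter=10 r=(9,9,11,0) succ=(1,0,1,0) retry=(0,1,1,0)
9. W2 LOAD -> counter=10 r=(9,10,11,0) succ=(1,0,1,0) retry=(0,1,1,0)
10. W3 LOAD -> counter=10 r=(9,10,10,0) succ=(1,0,1,0) retry=(0,1,1,0)
11. W3 CAS -> counter=11 r=(9,10,10,0) succ=(1,0,2,0) retry=(0,1,1,0)
12. W3 LOAD -> counter=11 r=(9,10,11,0) succ=(1,0,2,0) retry=(0,1,1,0)
13. W4 LOAD -> counter=11 r=(9,10,11,11) succ=(1,0,2,0) retry=(0,1,1,0)
14. W4 CAS -> counter=12 r=(9,10,11,11) succ=(1,0,2,1) retry=(0,1,1,0)
15. W4 LOAD -> counter=12 r=(9,10,11,12) succ=(1,0,2,1) retry=(0,1,1,0)
16. W3 CAS -> counter=12 r=(9,10,11,12) succ=(1,0,2,1) retry=(0,1,2,0)
17. W3 LOAD -> counter=12 r=(9,10,12,12) succ=(1,0,2,1) retry=(0,1,2,0)
18. W2 CAS -> counter=12 r=(9,10,12,12) succ=(1,0,2,1) retry=(0,2,2,0)
19. W2 LOAD -> counter=12 r=(9,12,12,12) succ=(1,0,2,1) retry=(0,2,2,0)
20. W3 CAS -> counter=13 r=(9,12,12,12) succ=(1,0,3,1) retry=(0,2,2,0)
21. W4 CAS -> counter=13 r=(9,12,12,12) succ=(1,0,3,1) retry=(0,2,2,1)
22. W4 LOAD -> counter=13 r=(9,12,12,13) succ=(1,0,3,1) retry=(0,2,2,1)
23. W4 CAS -> counter=14 r=(9,12,12,13) succ=(1,0,3,2) retry=(0,2,2,1)
24. W4 LOAD -> counter=14 r=(9,12,12,14) succ=(1,0,3,2) retry=(0,2,2,1)
25. W2 CAS -> counter=14 r=(9,12,12,14) succ=(1,0,3,2) retry=(0,3,2,1)
26. W4 CAS -> counter=15 r=(9,12,12,14) succ=(1,0,3,3) retry=(0,3,2,1)
27. W2 LOAD -> counter=15 r=(9,15,12,14) succ=(1,0,3,3) retry=(0,3,2,1)
28. W2 CAS -> counter=16 r=(9,15,12,14) succ=(1,1,3,3) retry=(0,3,2,1)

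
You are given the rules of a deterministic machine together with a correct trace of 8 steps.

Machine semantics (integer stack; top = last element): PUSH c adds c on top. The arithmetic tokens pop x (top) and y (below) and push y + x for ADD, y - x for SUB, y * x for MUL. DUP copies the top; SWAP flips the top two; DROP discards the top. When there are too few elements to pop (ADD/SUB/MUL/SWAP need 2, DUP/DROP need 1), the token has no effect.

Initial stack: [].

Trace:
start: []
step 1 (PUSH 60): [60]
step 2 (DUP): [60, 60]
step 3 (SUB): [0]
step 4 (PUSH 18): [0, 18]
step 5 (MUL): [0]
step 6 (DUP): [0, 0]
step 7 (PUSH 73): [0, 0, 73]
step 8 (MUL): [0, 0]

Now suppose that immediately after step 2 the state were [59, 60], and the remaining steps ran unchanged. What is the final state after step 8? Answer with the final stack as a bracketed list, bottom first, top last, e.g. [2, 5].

state after step 2 := [59, 60]
step 3 (SUB): [-1]
step 4 (PUSH 18): [-1, 18]
step 5 (MUL): [-18]
step 6 (DUP): [-18, -18]
step 7 (PUSH 73): [-18, -18, 73]
step 8 (MUL): [-18, -1314]

[-18, -1314]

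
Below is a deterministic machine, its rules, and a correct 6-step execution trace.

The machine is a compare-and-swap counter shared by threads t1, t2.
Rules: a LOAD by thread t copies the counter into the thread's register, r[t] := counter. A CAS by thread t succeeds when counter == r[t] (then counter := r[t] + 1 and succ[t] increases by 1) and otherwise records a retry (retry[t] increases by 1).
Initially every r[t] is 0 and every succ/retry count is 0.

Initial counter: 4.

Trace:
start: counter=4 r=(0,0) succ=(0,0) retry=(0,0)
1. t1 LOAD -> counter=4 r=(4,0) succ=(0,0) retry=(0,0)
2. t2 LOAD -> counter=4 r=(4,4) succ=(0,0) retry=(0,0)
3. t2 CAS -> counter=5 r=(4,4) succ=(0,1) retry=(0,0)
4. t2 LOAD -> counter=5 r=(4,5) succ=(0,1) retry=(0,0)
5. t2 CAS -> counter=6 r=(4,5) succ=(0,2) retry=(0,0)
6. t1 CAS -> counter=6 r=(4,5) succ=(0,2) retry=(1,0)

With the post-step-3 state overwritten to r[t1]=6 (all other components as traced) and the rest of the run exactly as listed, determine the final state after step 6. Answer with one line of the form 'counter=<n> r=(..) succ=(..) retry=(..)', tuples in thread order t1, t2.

counter=7 r=(6,5) succ=(1,2) retry=(0,0)

state after step 3 := counter=5 r=(6,4) succ=(0,1) retry=(0,0)
4. t2 LOAD -> counter=5 r=(6,5) succ=(0,1) retry=(0,0)
5. t2 CAS -> counter=6 r=(6,5) succ=(0,2) retry=(0,0)
6. t1 CAS -> counter=7 r=(6,5) succ=(1,2) retry=(0,0)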